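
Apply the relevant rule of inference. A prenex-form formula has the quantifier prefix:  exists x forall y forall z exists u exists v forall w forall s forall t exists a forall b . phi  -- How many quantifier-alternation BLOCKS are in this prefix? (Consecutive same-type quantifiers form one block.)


Quantifier-type sequence: E A A E E A A A E A  (A=forall, E=exists)
Group into maximal same-type runs:
  Ex1 | Ax2 | Ex2 | Ax3 | Ex1 | Ax1
Number of blocks = 6

6


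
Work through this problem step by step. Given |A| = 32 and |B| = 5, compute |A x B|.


The Cartesian product A x B contains all ordered pairs (a, b).
|A x B| = |A| * |B| = 32 * 5 = 160

160


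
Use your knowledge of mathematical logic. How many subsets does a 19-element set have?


The power set of a set with n elements has 2^n elements.
|P(S)| = 2^19 = 524288

524288


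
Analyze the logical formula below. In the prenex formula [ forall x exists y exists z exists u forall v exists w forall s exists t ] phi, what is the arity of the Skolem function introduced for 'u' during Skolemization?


Quantifier prefix: forall x exists y exists z exists u forall v exists w forall s exists t
'u' is existentially quantified at position 4.
Universal variables preceding it: x
Skolem function arity = 1

1


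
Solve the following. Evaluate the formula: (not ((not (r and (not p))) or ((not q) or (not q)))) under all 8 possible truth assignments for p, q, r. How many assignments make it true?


Check all 8 assignments:
p=0, q=0, r=0: 0
p=0, q=0, r=1: 0
p=0, q=1, r=0: 0
p=0, q=1, r=1: 1
p=1, q=0, r=0: 0
p=1, q=0, r=1: 0
p=1, q=1, r=0: 0
p=1, q=1, r=1: 0
Count of True = 1

1


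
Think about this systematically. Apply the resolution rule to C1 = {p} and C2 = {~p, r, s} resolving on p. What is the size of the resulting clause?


Remove p from C1 and ~p from C2.
C1 remainder: {}
C2 remainder: {r, s}
Union (resolvent): {r, s}
Resolvent has 2 literal(s).

2


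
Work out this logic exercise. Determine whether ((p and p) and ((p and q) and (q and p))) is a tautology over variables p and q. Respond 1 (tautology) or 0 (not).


Check all 4 assignments:
p=0, q=0: 0
p=0, q=1: 0
p=1, q=0: 0
p=1, q=1: 1
Satisfying count = 1/4.
Tautology iff count = 4: no.

0


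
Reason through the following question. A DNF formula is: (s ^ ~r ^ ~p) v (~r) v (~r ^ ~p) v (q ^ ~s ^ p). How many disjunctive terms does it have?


A DNF formula is a disjunction of terms (conjunctions).
Terms are separated by v.
Counting the disjuncts: 4 terms.

4


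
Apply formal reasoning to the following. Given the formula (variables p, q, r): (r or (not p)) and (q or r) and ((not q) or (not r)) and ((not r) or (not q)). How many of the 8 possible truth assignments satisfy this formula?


Evaluate all 8 assignments for p, q, r:
p=0, q=0, r=0: 0
p=0, q=0, r=1: 1
p=0, q=1, r=0: 1
p=0, q=1, r=1: 0
p=1, q=0, r=0: 0
p=1, q=0, r=1: 1
p=1, q=1, r=0: 0
p=1, q=1, r=1: 0
Satisfying count = 3

3


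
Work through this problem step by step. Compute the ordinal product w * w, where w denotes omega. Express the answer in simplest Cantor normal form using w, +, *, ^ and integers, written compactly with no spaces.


Compute w * w.
Ordinal * is associative and left-distributive over +, but NOT commutative; for finite n>1, n*w = w but w*n stays w*n.
w * w = w^2 by definition.
Result = w^2

w^2


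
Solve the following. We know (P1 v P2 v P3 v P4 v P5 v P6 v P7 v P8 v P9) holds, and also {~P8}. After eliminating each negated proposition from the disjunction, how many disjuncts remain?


Original disjuncts (9): P1, P2, P3, P4, P5, P6, P7, P8, P9
Negated (eliminate): ~P8
Remaining disjuncts: P1, P2, P3, P4, P5, P6, P7, P9
Count = 9 - 1 = 8

8


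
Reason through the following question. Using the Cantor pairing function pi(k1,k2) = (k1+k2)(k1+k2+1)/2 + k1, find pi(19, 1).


k1 + k2 = 20
(k1+k2)(k1+k2+1)/2 = 20 * 21 / 2 = 210
pi = 210 + 19 = 229

229


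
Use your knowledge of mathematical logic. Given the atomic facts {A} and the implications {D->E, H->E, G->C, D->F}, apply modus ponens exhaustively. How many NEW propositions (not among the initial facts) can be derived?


Initial facts: {A}
Apply modus ponens to closure:
  (no implication fires)
Final known: {A}
New propositions: {(none)}
Count = 0

0


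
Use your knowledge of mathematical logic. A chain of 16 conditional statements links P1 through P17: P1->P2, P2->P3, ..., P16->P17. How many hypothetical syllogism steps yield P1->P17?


With 16 implications in a chain connecting 17 propositions:
P1->P2, P2->P3, ..., P16->P17
Steps needed = (number of implications) - 1 = 16 - 1 = 15

15


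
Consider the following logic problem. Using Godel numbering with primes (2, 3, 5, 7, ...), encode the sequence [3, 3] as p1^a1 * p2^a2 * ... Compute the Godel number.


Encode each element as an exponent of the corresponding prime:
  2^3 = 8
  3^3 = 27
Product = 8 * 27 = 216

216


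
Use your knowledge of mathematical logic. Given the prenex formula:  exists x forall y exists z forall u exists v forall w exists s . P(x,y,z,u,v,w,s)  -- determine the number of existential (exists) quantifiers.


Quantifier prefix: exists x forall y exists z forall u exists v forall w exists s
Mark each quantifier type:
  E U E U E U E
Universal count = 3, Existential count = 4
Asked for existential (exists) quantifiers: 4

4


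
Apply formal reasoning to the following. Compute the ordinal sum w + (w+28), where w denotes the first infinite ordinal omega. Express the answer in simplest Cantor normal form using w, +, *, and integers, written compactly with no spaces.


Compute w + (w+28).
Ordinal + is associative but NOT commutative; for finite n>0, n + w = w but w + n stays w+n.
w + (w+28) = (w+w) + 28 = w*2+28.
Result = w*2+28

w*2+28


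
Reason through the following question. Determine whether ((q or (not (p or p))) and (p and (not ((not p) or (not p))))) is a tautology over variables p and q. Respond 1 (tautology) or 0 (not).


Check all 4 assignments:
p=0, q=0: 0
p=0, q=1: 0
p=1, q=0: 0
p=1, q=1: 1
Satisfying count = 1/4.
Tautology iff count = 4: no.

0


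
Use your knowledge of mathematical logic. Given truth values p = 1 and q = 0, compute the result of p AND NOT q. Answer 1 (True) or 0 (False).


p = 1, q = 0
Operation: p AND NOT q
Evaluate: 1 AND NOT 0 = 1

1


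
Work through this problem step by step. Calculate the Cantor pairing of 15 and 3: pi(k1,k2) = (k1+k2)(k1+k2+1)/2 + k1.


k1 + k2 = 18
(k1+k2)(k1+k2+1)/2 = 18 * 19 / 2 = 171
pi = 171 + 15 = 186

186


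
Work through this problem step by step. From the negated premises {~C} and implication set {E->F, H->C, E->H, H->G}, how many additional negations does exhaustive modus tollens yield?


Initial negated facts: {~C}
Apply modus tollens to closure:
  ~C and H->C  =>  ~H
  ~H and E->H  =>  ~E
Final negated: {~C, ~E, ~H}
New negations: {~E, ~H}
Count = 2

2


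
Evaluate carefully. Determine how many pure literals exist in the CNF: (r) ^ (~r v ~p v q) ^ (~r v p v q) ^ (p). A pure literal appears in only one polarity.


Check each variable for pure literal status:
p: mixed (not pure)
q: pure positive
r: mixed (not pure)
Pure literal count = 1

1


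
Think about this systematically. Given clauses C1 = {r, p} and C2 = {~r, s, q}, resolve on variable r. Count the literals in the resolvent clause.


Remove r from C1 and ~r from C2.
C1 remainder: {p}
C2 remainder: {s, q}
Union (resolvent): {p, q, s}
Resolvent has 3 literal(s).

3


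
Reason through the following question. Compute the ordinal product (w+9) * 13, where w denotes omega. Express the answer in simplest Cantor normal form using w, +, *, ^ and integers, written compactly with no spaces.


Compute (w+9) * 13.
Ordinal * is associative and left-distributive over +, but NOT commutative; for finite n>1, n*w = w but w*n stays w*n.
(w+9) * 13 = (w+9) repeated 13 times. Each intermediate +9 is absorbed by the following w; only the last survives: w*13+9.
Result = w*13+9

w*13+9


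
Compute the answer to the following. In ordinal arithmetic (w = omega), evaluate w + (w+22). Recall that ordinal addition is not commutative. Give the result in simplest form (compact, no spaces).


Compute w + (w+22).
Ordinal + is associative but NOT commutative; for finite n>0, n + w = w but w + n stays w+n.
w + (w+22) = (w+w) + 22 = w*2+22.
Result = w*2+22

w*2+22


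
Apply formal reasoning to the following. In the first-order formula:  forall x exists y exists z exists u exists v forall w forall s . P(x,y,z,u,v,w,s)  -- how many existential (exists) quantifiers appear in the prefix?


Quantifier prefix: forall x exists y exists z exists u exists v forall w forall s
Mark each quantifier type:
  U E E E E U U
Universal count = 3, Existential count = 4
Asked for existential (exists) quantifiers: 4

4


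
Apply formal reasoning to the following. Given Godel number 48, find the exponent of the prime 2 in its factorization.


Factorize 48 by dividing by 2 repeatedly.
Division steps: 2 divides 48 exactly 4 time(s).
Exponent of 2 = 4

4


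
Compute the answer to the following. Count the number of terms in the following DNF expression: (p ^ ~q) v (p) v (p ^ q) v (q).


A DNF formula is a disjunction of terms (conjunctions).
Terms are separated by v.
Counting the disjuncts: 4 terms.

4


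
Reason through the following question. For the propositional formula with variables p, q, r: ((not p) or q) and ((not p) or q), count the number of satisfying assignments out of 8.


Evaluate all 8 assignments for p, q, r:
p=0, q=0, r=0: 1
p=0, q=0, r=1: 1
p=0, q=1, r=0: 1
p=0, q=1, r=1: 1
p=1, q=0, r=0: 0
p=1, q=0, r=1: 0
p=1, q=1, r=0: 1
p=1, q=1, r=1: 1
Satisfying count = 6

6


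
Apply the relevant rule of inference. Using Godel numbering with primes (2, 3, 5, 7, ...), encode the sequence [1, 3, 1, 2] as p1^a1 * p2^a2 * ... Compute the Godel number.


Encode each element as an exponent of the corresponding prime:
  2^1 = 2
  3^3 = 27
  5^1 = 5
  7^2 = 49
Product = 2 * 27 * 5 * 49 = 13230

13230


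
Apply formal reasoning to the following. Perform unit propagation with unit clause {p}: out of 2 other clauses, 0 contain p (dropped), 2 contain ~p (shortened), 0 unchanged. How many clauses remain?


Satisfied (removed): 0
Shortened (remain): 2
Unchanged (remain): 0
Remaining = 2 + 0 = 2

2


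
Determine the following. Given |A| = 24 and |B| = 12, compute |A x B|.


The Cartesian product A x B contains all ordered pairs (a, b).
|A x B| = |A| * |B| = 24 * 12 = 288

288


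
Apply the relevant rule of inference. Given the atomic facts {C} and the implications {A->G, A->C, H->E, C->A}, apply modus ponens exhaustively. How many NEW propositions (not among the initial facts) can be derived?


Initial facts: {C}
Apply modus ponens to closure:
  C and C->A  =>  A
  A and A->G  =>  G
Final known: {A, C, G}
New propositions: {A, G}
Count = 2

2


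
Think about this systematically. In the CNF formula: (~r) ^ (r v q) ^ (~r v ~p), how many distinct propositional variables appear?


Identify each variable that appears in the formula.
Variables found: p, q, r
Count = 3

3


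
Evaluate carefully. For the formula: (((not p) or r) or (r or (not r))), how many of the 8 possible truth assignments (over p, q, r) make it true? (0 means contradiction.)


Check all 8 assignments:
p=0, q=0, r=0: 1
p=0, q=0, r=1: 1
p=0, q=1, r=0: 1
p=0, q=1, r=1: 1
p=1, q=0, r=0: 1
p=1, q=0, r=1: 1
p=1, q=1, r=0: 1
p=1, q=1, r=1: 1
Count of True = 8

8


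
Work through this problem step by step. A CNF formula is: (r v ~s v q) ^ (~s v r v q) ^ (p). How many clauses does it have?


A CNF formula is a conjunction of clauses.
Clauses are separated by ^.
Counting the conjuncts: 3 clauses.

3


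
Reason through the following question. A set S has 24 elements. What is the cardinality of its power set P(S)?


The power set of a set with n elements has 2^n elements.
|P(S)| = 2^24 = 16777216

16777216


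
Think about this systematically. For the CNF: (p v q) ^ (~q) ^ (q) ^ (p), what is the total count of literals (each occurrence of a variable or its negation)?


Counting literals in each clause:
Clause 1: 2 literal(s)
Clause 2: 1 literal(s)
Clause 3: 1 literal(s)
Clause 4: 1 literal(s)
Total = 5

5


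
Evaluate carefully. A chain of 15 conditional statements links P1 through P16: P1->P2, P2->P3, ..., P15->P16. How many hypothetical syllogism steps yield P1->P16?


With 15 implications in a chain connecting 16 propositions:
P1->P2, P2->P3, ..., P15->P16
Steps needed = (number of implications) - 1 = 15 - 1 = 14

14


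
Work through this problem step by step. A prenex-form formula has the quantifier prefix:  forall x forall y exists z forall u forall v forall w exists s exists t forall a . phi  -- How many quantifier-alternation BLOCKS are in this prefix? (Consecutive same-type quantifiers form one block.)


Quantifier-type sequence: A A E A A A E E A  (A=forall, E=exists)
Group into maximal same-type runs:
  Ax2 | Ex1 | Ax3 | Ex2 | Ax1
Number of blocks = 5

5


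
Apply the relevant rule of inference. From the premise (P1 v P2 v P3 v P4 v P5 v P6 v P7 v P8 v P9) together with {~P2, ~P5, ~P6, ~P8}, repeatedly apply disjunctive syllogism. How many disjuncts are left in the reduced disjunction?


Original disjuncts (9): P1, P2, P3, P4, P5, P6, P7, P8, P9
Negated (eliminate): ~P2, ~P5, ~P6, ~P8
Remaining disjuncts: P1, P3, P4, P7, P9
Count = 9 - 4 = 5

5


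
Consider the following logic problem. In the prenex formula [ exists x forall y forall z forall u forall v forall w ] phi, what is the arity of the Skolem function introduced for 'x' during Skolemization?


Quantifier prefix: exists x forall y forall z forall u forall v forall w
'x' is existentially quantified at position 1.
No universal quantifiers precede it.
Skolem function arity = 0 (a Skolem constant)

0


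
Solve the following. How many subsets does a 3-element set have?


The power set of a set with n elements has 2^n elements.
|P(S)| = 2^3 = 8

8


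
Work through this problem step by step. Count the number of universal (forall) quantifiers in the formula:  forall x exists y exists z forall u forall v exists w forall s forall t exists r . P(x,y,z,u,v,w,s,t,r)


Quantifier prefix: forall x exists y exists z forall u forall v exists w forall s forall t exists r
Mark each quantifier type:
  U E E U U E U U E
Universal count = 5, Existential count = 4
Asked for universal (forall) quantifiers: 5

5


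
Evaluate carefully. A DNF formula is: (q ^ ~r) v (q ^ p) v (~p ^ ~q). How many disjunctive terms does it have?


A DNF formula is a disjunction of terms (conjunctions).
Terms are separated by v.
Counting the disjuncts: 3 terms.

3


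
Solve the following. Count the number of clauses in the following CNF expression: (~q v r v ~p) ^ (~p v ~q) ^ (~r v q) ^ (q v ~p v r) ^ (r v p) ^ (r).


A CNF formula is a conjunction of clauses.
Clauses are separated by ^.
Counting the conjuncts: 6 clauses.

6


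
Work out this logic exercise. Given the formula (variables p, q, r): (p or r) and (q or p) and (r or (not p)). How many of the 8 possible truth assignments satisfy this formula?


Evaluate all 8 assignments for p, q, r:
p=0, q=0, r=0: 0
p=0, q=0, r=1: 0
p=0, q=1, r=0: 0
p=0, q=1, r=1: 1
p=1, q=0, r=0: 0
p=1, q=0, r=1: 1
p=1, q=1, r=0: 0
p=1, q=1, r=1: 1
Satisfying count = 3

3


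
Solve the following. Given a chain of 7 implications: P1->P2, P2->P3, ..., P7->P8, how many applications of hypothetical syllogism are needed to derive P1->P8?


With 7 implications in a chain connecting 8 propositions:
P1->P2, P2->P3, ..., P7->P8
Steps needed = (number of implications) - 1 = 7 - 1 = 6

6


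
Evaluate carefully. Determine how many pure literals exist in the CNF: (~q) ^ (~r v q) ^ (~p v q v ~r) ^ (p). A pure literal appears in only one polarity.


Check each variable for pure literal status:
p: mixed (not pure)
q: mixed (not pure)
r: pure negative
Pure literal count = 1

1


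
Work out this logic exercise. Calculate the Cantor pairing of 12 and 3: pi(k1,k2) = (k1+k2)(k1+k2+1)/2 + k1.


k1 + k2 = 15
(k1+k2)(k1+k2+1)/2 = 15 * 16 / 2 = 120
pi = 120 + 12 = 132

132


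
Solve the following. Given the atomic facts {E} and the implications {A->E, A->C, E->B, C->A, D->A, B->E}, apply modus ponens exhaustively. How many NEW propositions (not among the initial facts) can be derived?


Initial facts: {E}
Apply modus ponens to closure:
  E and E->B  =>  B
Final known: {B, E}
New propositions: {B}
Count = 1

1


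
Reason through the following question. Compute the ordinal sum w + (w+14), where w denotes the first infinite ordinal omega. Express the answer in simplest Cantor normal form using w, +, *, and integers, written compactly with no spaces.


Compute w + (w+14).
Ordinal + is associative but NOT commutative; for finite n>0, n + w = w but w + n stays w+n.
w + (w+14) = (w+w) + 14 = w*2+14.
Result = w*2+14

w*2+14


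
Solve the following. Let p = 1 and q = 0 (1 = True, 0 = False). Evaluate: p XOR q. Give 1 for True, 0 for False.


p = 1, q = 0
Operation: p XOR q
Evaluate: 1 XOR 0 = 1

1


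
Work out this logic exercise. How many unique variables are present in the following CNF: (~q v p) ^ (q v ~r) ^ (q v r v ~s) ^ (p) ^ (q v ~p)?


Identify each variable that appears in the formula.
Variables found: p, q, r, s
Count = 4

4


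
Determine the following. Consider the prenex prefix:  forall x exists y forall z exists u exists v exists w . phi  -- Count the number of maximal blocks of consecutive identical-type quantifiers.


Quantifier-type sequence: A E A E E E  (A=forall, E=exists)
Group into maximal same-type runs:
  Ax1 | Ex1 | Ax1 | Ex3
Number of blocks = 4

4


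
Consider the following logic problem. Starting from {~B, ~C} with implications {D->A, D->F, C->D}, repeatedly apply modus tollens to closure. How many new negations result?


Initial negated facts: {~B, ~C}
Apply modus tollens to closure:
  (no implication fires)
Final negated: {~B, ~C}
New negations: {(none)}
Count = 0

0


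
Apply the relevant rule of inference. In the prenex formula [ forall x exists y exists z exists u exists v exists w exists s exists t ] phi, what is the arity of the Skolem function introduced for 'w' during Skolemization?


Quantifier prefix: forall x exists y exists z exists u exists v exists w exists s exists t
'w' is existentially quantified at position 6.
Universal variables preceding it: x
Skolem function arity = 1

1


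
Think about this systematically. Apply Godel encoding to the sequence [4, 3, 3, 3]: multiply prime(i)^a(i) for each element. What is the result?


Encode each element as an exponent of the corresponding prime:
  2^4 = 16
  3^3 = 27
  5^3 = 125
  7^3 = 343
Product = 16 * 27 * 125 * 343 = 18522000

18522000


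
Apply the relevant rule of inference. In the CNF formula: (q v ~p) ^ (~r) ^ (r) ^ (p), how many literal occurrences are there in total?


Counting literals in each clause:
Clause 1: 2 literal(s)
Clause 2: 1 literal(s)
Clause 3: 1 literal(s)
Clause 4: 1 literal(s)
Total = 5

5


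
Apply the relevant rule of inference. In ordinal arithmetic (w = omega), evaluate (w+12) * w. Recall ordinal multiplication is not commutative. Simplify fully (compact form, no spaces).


Compute (w+12) * w.
Ordinal * is associative and left-distributive over +, but NOT commutative; for finite n>1, n*w = w but w*n stays w*n.
(w+12) * w = sup{(w+12)*k : k<w} = sup{w*k+12} = w^2 (the +12 tail is absorbed in the limit).
Result = w^2

w^2


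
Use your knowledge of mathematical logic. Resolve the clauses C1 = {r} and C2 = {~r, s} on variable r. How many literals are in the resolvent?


Remove r from C1 and ~r from C2.
C1 remainder: {}
C2 remainder: {s}
Union (resolvent): {s}
Resolvent has 1 literal(s).

1


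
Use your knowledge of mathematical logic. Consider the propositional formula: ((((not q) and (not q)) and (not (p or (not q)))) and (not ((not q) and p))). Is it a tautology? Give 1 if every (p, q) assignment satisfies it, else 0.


Check all 4 assignments:
p=0, q=0: 0
p=0, q=1: 0
p=1, q=0: 0
p=1, q=1: 0
Satisfying count = 0/4.
Tautology iff count = 4: no.

0


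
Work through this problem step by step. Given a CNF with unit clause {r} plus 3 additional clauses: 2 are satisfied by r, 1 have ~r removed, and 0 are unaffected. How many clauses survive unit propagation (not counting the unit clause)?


Satisfied (removed): 2
Shortened (remain): 1
Unchanged (remain): 0
Remaining = 1 + 0 = 1

1


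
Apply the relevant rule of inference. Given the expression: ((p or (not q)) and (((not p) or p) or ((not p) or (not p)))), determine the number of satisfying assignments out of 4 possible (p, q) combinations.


Check all 4 assignments:
p=0, q=0: 1
p=0, q=1: 0
p=1, q=0: 1
p=1, q=1: 1
Count of True = 3

3


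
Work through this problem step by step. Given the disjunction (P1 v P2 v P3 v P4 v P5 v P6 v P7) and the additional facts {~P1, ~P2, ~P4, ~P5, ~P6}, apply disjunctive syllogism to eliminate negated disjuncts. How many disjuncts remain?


Original disjuncts (7): P1, P2, P3, P4, P5, P6, P7
Negated (eliminate): ~P1, ~P2, ~P4, ~P5, ~P6
Remaining disjuncts: P3, P7
Count = 7 - 5 = 2

2


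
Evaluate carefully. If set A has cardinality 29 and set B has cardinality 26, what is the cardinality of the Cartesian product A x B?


The Cartesian product A x B contains all ordered pairs (a, b).
|A x B| = |A| * |B| = 29 * 26 = 754

754


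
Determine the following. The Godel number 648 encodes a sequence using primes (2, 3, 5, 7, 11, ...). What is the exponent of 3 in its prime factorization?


Factorize 648 by dividing by 3 repeatedly.
Division steps: 3 divides 648 exactly 4 time(s).
Exponent of 3 = 4

4


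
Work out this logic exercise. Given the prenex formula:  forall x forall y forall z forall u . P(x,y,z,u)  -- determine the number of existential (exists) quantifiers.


Quantifier prefix: forall x forall y forall z forall u
Mark each quantifier type:
  U U U U
Universal count = 4, Existential count = 0
Asked for existential (exists) quantifiers: 0

0


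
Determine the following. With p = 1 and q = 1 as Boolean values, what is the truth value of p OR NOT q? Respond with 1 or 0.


p = 1, q = 1
Operation: p OR NOT q
Evaluate: 1 OR NOT 1 = 1

1


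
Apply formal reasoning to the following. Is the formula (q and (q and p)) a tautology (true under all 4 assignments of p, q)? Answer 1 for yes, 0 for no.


Check all 4 assignments:
p=0, q=0: 0
p=0, q=1: 0
p=1, q=0: 0
p=1, q=1: 1
Satisfying count = 1/4.
Tautology iff count = 4: no.

0


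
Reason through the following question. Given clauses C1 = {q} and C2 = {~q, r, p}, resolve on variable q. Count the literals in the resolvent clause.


Remove q from C1 and ~q from C2.
C1 remainder: {}
C2 remainder: {r, p}
Union (resolvent): {p, r}
Resolvent has 2 literal(s).

2


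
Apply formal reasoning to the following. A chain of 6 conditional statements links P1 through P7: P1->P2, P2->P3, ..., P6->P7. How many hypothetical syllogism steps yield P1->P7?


With 6 implications in a chain connecting 7 propositions:
P1->P2, P2->P3, ..., P6->P7
Steps needed = (number of implications) - 1 = 6 - 1 = 5

5


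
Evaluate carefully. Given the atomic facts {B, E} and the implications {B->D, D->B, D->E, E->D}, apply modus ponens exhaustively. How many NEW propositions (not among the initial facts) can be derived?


Initial facts: {B, E}
Apply modus ponens to closure:
  B and B->D  =>  D
Final known: {B, D, E}
New propositions: {D}
Count = 1

1


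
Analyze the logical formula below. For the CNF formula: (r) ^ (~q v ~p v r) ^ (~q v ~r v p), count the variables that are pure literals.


Check each variable for pure literal status:
p: mixed (not pure)
q: pure negative
r: mixed (not pure)
Pure literal count = 1

1


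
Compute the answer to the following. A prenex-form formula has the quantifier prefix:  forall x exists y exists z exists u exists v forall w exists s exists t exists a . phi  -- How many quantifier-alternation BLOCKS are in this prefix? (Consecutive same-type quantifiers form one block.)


Quantifier-type sequence: A E E E E A E E E  (A=forall, E=exists)
Group into maximal same-type runs:
  Ax1 | Ex4 | Ax1 | Ex3
Number of blocks = 4

4


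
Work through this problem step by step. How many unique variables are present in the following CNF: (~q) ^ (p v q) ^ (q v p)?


Identify each variable that appears in the formula.
Variables found: p, q
Count = 2

2


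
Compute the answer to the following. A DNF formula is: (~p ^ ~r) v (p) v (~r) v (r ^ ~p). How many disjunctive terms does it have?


A DNF formula is a disjunction of terms (conjunctions).
Terms are separated by v.
Counting the disjuncts: 4 terms.

4


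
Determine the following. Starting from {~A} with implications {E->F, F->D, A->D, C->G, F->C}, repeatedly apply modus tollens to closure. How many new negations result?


Initial negated facts: {~A}
Apply modus tollens to closure:
  (no implication fires)
Final negated: {~A}
New negations: {(none)}
Count = 0

0


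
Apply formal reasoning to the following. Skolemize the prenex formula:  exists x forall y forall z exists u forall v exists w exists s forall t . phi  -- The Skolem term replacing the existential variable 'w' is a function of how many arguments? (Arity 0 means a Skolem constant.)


Quantifier prefix: exists x forall y forall z exists u forall v exists w exists s forall t
'w' is existentially quantified at position 6.
Universal variables preceding it: y, z, v
Skolem function arity = 3

3


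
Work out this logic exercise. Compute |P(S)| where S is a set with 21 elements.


The power set of a set with n elements has 2^n elements.
|P(S)| = 2^21 = 2097152

2097152


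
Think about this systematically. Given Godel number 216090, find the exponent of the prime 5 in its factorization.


Factorize 216090 by dividing by 5 repeatedly.
Division steps: 5 divides 216090 exactly 1 time(s).
Exponent of 5 = 1

1


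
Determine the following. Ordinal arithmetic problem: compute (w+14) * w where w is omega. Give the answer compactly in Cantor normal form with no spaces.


Compute (w+14) * w.
Ordinal * is associative and left-distributive over +, but NOT commutative; for finite n>1, n*w = w but w*n stays w*n.
(w+14) * w = sup{(w+14)*k : k<w} = sup{w*k+14} = w^2 (the +14 tail is absorbed in the limit).
Result = w^2

w^2


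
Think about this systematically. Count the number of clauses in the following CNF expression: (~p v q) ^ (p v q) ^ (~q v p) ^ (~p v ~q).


A CNF formula is a conjunction of clauses.
Clauses are separated by ^.
Counting the conjuncts: 4 clauses.

4


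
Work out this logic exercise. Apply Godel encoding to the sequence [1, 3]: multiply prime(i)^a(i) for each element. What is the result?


Encode each element as an exponent of the corresponding prime:
  2^1 = 2
  3^3 = 27
Product = 2 * 27 = 54

54


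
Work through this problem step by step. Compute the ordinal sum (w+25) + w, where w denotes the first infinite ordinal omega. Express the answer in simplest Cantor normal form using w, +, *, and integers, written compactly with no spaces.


Compute (w+25) + w.
Ordinal + is associative but NOT commutative; for finite n>0, n + w = w but w + n stays w+n.
(w+25) + w = w + (25+w) = w + w = w*2 (the finite tail 25 is absorbed by the right w).
Result = w*2

w*2


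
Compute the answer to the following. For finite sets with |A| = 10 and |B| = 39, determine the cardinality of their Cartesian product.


The Cartesian product A x B contains all ordered pairs (a, b).
|A x B| = |A| * |B| = 10 * 39 = 390

390


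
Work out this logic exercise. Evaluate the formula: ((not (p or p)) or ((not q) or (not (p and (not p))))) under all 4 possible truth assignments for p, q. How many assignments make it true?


Check all 4 assignments:
p=0, q=0: 1
p=0, q=1: 1
p=1, q=0: 1
p=1, q=1: 1
Count of True = 4

4


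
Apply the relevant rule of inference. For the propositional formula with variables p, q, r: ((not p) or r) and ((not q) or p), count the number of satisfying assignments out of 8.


Evaluate all 8 assignments for p, q, r:
p=0, q=0, r=0: 1
p=0, q=0, r=1: 1
p=0, q=1, r=0: 0
p=0, q=1, r=1: 0
p=1, q=0, r=0: 0
p=1, q=0, r=1: 1
p=1, q=1, r=0: 0
p=1, q=1, r=1: 1
Satisfying count = 4

4


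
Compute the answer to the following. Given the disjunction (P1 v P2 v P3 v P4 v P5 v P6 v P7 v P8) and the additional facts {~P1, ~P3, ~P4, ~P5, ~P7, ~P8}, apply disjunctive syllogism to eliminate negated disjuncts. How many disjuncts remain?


Original disjuncts (8): P1, P2, P3, P4, P5, P6, P7, P8
Negated (eliminate): ~P1, ~P3, ~P4, ~P5, ~P7, ~P8
Remaining disjuncts: P2, P6
Count = 8 - 6 = 2

2


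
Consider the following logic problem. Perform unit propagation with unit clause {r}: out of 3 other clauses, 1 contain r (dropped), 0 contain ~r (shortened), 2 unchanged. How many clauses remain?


Satisfied (removed): 1
Shortened (remain): 0
Unchanged (remain): 2
Remaining = 0 + 2 = 2

2


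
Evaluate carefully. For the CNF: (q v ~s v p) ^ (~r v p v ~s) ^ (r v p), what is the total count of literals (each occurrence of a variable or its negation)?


Counting literals in each clause:
Clause 1: 3 literal(s)
Clause 2: 3 literal(s)
Clause 3: 2 literal(s)
Total = 8

8


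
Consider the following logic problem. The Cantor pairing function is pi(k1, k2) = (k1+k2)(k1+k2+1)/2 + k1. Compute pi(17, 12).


k1 + k2 = 29
(k1+k2)(k1+k2+1)/2 = 29 * 30 / 2 = 435
pi = 435 + 17 = 452

452


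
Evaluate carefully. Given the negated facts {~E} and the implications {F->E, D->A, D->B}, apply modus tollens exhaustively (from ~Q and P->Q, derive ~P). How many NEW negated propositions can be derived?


Initial negated facts: {~E}
Apply modus tollens to closure:
  ~E and F->E  =>  ~F
Final negated: {~E, ~F}
New negations: {~F}
Count = 1

1


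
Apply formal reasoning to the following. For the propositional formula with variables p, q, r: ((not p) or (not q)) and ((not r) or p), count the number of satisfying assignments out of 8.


Evaluate all 8 assignments for p, q, r:
p=0, q=0, r=0: 1
p=0, q=0, r=1: 0
p=0, q=1, r=0: 1
p=0, q=1, r=1: 0
p=1, q=0, r=0: 1
p=1, q=0, r=1: 1
p=1, q=1, r=0: 0
p=1, q=1, r=1: 0
Satisfying count = 4

4


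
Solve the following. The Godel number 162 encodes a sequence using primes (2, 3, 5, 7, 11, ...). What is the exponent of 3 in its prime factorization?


Factorize 162 by dividing by 3 repeatedly.
Division steps: 3 divides 162 exactly 4 time(s).
Exponent of 3 = 4

4


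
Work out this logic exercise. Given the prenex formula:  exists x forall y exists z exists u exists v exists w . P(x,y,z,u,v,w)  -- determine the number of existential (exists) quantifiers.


Quantifier prefix: exists x forall y exists z exists u exists v exists w
Mark each quantifier type:
  E U E E E E
Universal count = 1, Existential count = 5
Asked for existential (exists) quantifiers: 5

5


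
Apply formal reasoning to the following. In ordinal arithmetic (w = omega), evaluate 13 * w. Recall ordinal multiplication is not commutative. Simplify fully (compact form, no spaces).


Compute 13 * w.
Ordinal * is associative and left-distributive over +, but NOT commutative; for finite n>1, n*w = w but w*n stays w*n.
For finite n>0, n * w = sup{n*k : k<w} = w. So 13 * w = w.
Result = w

w


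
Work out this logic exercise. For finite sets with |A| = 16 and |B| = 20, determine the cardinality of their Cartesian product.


The Cartesian product A x B contains all ordered pairs (a, b).
|A x B| = |A| * |B| = 16 * 20 = 320

320


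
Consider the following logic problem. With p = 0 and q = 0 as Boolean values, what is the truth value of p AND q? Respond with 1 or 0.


p = 0, q = 0
Operation: p AND q
Evaluate: 0 AND 0 = 0

0


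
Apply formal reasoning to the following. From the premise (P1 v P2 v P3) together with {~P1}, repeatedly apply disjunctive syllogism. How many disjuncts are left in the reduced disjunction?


Original disjuncts (3): P1, P2, P3
Negated (eliminate): ~P1
Remaining disjuncts: P2, P3
Count = 3 - 1 = 2

2


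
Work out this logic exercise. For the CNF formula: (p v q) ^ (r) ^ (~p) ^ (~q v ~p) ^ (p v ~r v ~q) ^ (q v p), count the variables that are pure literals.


Check each variable for pure literal status:
p: mixed (not pure)
q: mixed (not pure)
r: mixed (not pure)
Pure literal count = 0

0


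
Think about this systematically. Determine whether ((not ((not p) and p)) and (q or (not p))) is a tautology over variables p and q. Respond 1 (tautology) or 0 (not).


Check all 4 assignments:
p=0, q=0: 1
p=0, q=1: 1
p=1, q=0: 0
p=1, q=1: 1
Satisfying count = 3/4.
Tautology iff count = 4: no.

0


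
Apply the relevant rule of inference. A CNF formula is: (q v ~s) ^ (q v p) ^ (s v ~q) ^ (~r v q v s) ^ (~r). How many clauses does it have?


A CNF formula is a conjunction of clauses.
Clauses are separated by ^.
Counting the conjuncts: 5 clauses.

5


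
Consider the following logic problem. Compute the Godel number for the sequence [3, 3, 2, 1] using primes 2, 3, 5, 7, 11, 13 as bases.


Encode each element as an exponent of the corresponding prime:
  2^3 = 8
  3^3 = 27
  5^2 = 25
  7^1 = 7
Product = 8 * 27 * 25 * 7 = 37800

37800


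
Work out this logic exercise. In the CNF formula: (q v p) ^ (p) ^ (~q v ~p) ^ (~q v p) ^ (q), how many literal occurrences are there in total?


Counting literals in each clause:
Clause 1: 2 literal(s)
Clause 2: 1 literal(s)
Clause 3: 2 literal(s)
Clause 4: 2 literal(s)
Clause 5: 1 literal(s)
Total = 8

8


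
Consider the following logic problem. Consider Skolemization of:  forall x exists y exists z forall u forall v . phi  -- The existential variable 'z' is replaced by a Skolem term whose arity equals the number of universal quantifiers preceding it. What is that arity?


Quantifier prefix: forall x exists y exists z forall u forall v
'z' is existentially quantified at position 3.
Universal variables preceding it: x
Skolem function arity = 1

1


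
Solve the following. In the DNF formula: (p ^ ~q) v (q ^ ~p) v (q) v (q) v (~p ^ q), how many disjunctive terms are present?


A DNF formula is a disjunction of terms (conjunctions).
Terms are separated by v.
Counting the disjuncts: 5 terms.

5


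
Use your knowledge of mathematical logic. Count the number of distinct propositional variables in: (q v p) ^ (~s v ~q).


Identify each variable that appears in the formula.
Variables found: p, q, s
Count = 3

3


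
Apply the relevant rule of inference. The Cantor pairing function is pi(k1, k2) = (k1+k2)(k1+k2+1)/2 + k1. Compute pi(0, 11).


k1 + k2 = 11
(k1+k2)(k1+k2+1)/2 = 11 * 12 / 2 = 66
pi = 66 + 0 = 66

66


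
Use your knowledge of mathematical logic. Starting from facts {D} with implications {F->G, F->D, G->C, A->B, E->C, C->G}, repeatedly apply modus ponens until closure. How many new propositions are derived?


Initial facts: {D}
Apply modus ponens to closure:
  (no implication fires)
Final known: {D}
New propositions: {(none)}
Count = 0

0


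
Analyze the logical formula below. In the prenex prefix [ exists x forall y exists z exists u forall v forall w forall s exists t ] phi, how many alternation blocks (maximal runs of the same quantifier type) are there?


Quantifier-type sequence: E A E E A A A E  (A=forall, E=exists)
Group into maximal same-type runs:
  Ex1 | Ax1 | Ex2 | Ax3 | Ex1
Number of blocks = 5

5


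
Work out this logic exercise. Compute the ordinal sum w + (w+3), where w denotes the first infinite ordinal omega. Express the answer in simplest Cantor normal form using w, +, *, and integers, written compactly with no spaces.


Compute w + (w+3).
Ordinal + is associative but NOT commutative; for finite n>0, n + w = w but w + n stays w+n.
w + (w+3) = (w+w) + 3 = w*2+3.
Result = w*2+3

w*2+3


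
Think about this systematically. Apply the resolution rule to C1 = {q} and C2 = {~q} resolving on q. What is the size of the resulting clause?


Remove q from C1 and ~q from C2.
C1 remainder: {}
C2 remainder: {}
Union (resolvent): {} (empty clause)
Resolvent has 0 literal(s).

0


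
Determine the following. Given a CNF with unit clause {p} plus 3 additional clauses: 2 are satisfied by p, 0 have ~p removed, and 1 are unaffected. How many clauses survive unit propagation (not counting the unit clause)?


Satisfied (removed): 2
Shortened (remain): 0
Unchanged (remain): 1
Remaining = 0 + 1 = 1

1


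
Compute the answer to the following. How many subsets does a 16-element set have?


The power set of a set with n elements has 2^n elements.
|P(S)| = 2^16 = 65536

65536


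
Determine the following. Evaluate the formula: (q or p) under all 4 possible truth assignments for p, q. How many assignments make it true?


Check all 4 assignments:
p=0, q=0: 0
p=0, q=1: 1
p=1, q=0: 1
p=1, q=1: 1
Count of True = 3

3


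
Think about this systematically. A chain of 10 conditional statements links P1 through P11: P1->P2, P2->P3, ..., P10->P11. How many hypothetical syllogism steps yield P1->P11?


With 10 implications in a chain connecting 11 propositions:
P1->P2, P2->P3, ..., P10->P11
Steps needed = (number of implications) - 1 = 10 - 1 = 9

9


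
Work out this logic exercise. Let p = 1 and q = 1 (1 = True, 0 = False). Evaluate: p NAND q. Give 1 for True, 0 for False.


p = 1, q = 1
Operation: p NAND q
Evaluate: 1 NAND 1 = 0

0


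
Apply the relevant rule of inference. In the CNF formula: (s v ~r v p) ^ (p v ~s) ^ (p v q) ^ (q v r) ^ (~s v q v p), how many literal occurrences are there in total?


Counting literals in each clause:
Clause 1: 3 literal(s)
Clause 2: 2 literal(s)
Clause 3: 2 literal(s)
Clause 4: 2 literal(s)
Clause 5: 3 literal(s)
Total = 12

12


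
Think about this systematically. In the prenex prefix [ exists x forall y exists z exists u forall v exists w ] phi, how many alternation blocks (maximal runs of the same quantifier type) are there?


Quantifier-type sequence: E A E E A E  (A=forall, E=exists)
Group into maximal same-type runs:
  Ex1 | Ax1 | Ex2 | Ax1 | Ex1
Number of blocks = 5

5


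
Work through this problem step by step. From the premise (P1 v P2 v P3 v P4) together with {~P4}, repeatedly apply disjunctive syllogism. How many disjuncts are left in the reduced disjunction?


Original disjuncts (4): P1, P2, P3, P4
Negated (eliminate): ~P4
Remaining disjuncts: P1, P2, P3
Count = 4 - 1 = 3

3


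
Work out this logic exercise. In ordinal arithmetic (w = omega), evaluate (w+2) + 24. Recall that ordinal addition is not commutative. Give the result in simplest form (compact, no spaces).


Compute (w+2) + 24.
Ordinal + is associative but NOT commutative; for finite n>0, n + w = w but w + n stays w+n.
By associativity: (w+2) + 24 = w + (2+24) = w+26.
Result = w+26

w+26


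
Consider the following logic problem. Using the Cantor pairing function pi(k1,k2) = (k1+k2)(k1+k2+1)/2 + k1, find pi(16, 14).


k1 + k2 = 30
(k1+k2)(k1+k2+1)/2 = 30 * 31 / 2 = 465
pi = 465 + 16 = 481

481


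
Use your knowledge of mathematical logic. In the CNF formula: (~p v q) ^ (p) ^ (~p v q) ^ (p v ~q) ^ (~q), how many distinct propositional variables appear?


Identify each variable that appears in the formula.
Variables found: p, q
Count = 2

2


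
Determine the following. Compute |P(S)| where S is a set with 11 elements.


The power set of a set with n elements has 2^n elements.
|P(S)| = 2^11 = 2048

2048


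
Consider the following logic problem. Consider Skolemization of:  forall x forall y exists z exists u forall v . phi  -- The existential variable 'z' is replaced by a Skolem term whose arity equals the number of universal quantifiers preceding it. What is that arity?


Quantifier prefix: forall x forall y exists z exists u forall v
'z' is existentially quantified at position 3.
Universal variables preceding it: x, y
Skolem function arity = 2

2
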